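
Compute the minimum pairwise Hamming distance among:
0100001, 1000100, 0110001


Comparing all pairs, minimum distance: 1
Can detect 0 errors, correct 0 errors

1


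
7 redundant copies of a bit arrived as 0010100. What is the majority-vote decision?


Ones: 2 out of 7
Threshold: 4

0 (2/7 voted 1)


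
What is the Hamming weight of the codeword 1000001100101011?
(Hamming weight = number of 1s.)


Counting 1s in 1000001100101011

7


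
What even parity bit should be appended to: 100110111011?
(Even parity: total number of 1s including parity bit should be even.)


Number of 1s in data: 8
Parity bit: 0

0


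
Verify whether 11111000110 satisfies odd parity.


Number of 1s: 7

Yes, parity is correct (7 ones)


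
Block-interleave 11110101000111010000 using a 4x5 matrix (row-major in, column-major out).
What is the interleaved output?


Matrix:
  11110
  10100
  01110
  10000
Read columns: 11011010111010100000

11011010111010100000


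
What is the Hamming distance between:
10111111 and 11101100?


XOR: 01010011
Count of 1s: 4

4


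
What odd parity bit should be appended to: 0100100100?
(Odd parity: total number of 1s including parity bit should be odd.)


Number of 1s in data: 3
Parity bit: 0

0


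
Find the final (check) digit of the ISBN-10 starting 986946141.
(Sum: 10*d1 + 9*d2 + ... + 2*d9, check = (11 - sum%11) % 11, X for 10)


Weighted sum: 345
345 mod 11 = 4

Check digit: 7


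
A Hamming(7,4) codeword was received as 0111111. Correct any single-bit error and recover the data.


Syndrome = 1: error at position 1

Data: 1111 (corrected bit 1)


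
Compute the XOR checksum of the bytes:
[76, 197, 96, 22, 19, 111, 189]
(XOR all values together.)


XOR chain: 76 ^ 197 ^ 96 ^ 22 ^ 19 ^ 111 ^ 189 = 62

62


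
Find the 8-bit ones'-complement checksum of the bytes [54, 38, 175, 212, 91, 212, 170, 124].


Sum = 1076 mod 256 = 52
Complement = 203

203


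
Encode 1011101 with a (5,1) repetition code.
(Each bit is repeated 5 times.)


Each bit -> 5 copies

11111000001111111111111110000011111


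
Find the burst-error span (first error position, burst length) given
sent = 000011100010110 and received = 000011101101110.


XOR: 000000001111000

Burst at position 8, length 4


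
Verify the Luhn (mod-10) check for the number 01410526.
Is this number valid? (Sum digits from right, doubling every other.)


Luhn sum = 25
25 mod 10 = 5

Invalid (Luhn sum mod 10 = 5)


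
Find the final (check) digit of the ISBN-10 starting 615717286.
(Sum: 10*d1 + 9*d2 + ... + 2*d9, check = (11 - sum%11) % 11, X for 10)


Weighted sum: 243
243 mod 11 = 1

Check digit: X


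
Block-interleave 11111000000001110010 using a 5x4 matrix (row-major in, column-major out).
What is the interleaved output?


Matrix:
  1111
  1000
  0000
  0111
  0010
Read columns: 11000100101001110010

11000100101001110010


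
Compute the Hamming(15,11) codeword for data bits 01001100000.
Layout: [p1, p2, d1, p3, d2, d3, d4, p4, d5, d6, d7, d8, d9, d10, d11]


Parity bits: p1=0, p2=1, p3=1, p4=0

010110001100000


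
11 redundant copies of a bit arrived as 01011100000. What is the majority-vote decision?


Ones: 4 out of 11
Threshold: 6

0 (4/11 voted 1)


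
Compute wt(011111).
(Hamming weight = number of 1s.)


Counting 1s in 011111

5


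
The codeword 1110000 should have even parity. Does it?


Number of 1s: 3

No, parity error (3 ones)


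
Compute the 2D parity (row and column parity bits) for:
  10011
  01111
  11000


Row parities: 100
Column parities: 00100

Row P: 100, Col P: 00100, Corner: 1


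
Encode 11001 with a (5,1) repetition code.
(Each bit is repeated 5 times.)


Each bit -> 5 copies

1111111111000000000011111


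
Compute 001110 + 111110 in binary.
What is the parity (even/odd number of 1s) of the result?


001110 = 14
111110 = 62
Sum = 76 = 1001100
1s count = 3

odd parity (3 ones in 1001100)


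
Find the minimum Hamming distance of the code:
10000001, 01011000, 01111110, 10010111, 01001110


Comparing all pairs, minimum distance: 2
Can detect 1 errors, correct 0 errors

2


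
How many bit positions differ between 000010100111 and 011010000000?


XOR: 011000100111
Count of 1s: 6

6


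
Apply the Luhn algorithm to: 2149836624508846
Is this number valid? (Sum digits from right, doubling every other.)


Luhn sum = 79
79 mod 10 = 9

Invalid (Luhn sum mod 10 = 9)


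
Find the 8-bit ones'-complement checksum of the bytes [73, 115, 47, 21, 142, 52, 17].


Sum = 467 mod 256 = 211
Complement = 44

44


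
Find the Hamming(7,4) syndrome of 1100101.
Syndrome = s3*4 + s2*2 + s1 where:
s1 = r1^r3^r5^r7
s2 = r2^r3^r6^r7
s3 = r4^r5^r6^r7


s1=1, s2=0, s3=0

Syndrome = 1 (error at position 1)


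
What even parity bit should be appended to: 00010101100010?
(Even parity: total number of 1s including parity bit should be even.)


Number of 1s in data: 5
Parity bit: 1

1


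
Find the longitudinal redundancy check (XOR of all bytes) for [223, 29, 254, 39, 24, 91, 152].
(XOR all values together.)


XOR chain: 223 ^ 29 ^ 254 ^ 39 ^ 24 ^ 91 ^ 152 = 192

192


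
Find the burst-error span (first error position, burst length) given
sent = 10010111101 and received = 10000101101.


XOR: 00010010000

Burst at position 3, length 4


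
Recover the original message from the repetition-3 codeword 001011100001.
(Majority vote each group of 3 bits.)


Groups: 001, 011, 100, 001
Majority votes: 0100

0100


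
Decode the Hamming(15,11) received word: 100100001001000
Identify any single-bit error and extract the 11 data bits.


Syndrome = 0: no error detected

Data: 00001001000 (no errors)


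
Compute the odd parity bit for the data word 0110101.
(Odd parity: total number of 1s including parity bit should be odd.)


Number of 1s in data: 4
Parity bit: 1

1


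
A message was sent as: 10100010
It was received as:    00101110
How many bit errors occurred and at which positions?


XOR: 10001100

3 error(s) at position(s): 0, 4, 5


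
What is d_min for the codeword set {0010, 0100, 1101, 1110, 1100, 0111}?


Comparing all pairs, minimum distance: 1
Can detect 0 errors, correct 0 errors

1


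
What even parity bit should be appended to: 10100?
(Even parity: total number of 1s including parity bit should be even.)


Number of 1s in data: 2
Parity bit: 0

0


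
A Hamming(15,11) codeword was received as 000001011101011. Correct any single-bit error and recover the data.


Syndrome = 0: no error detected

Data: 00101101011 (no errors)


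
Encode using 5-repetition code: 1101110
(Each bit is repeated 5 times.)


Each bit -> 5 copies

11111111110000011111111111111100000


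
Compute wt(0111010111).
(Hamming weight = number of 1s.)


Counting 1s in 0111010111

7


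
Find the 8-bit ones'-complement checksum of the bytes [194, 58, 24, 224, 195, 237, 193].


Sum = 1125 mod 256 = 101
Complement = 154

154


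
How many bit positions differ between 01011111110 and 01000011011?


XOR: 00011100101
Count of 1s: 5

5


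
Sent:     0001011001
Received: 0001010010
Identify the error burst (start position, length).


XOR: 0000001011

Burst at position 6, length 4


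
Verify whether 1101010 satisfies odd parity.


Number of 1s: 4

No, parity error (4 ones)


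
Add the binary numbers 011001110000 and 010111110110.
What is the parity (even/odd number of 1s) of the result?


011001110000 = 1648
010111110110 = 1526
Sum = 3174 = 110001100110
1s count = 6

even parity (6 ones in 110001100110)


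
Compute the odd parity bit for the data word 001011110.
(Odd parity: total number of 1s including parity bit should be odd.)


Number of 1s in data: 5
Parity bit: 0

0


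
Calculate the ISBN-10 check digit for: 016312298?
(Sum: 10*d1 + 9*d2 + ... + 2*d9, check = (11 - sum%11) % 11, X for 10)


Weighted sum: 145
145 mod 11 = 2

Check digit: 9


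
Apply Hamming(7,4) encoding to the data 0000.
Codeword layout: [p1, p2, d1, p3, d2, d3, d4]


Parity bits: p1=0, p2=0, p3=0

0000000


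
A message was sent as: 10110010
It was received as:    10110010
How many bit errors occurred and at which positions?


XOR: 00000000

0 errors (received matches sent)


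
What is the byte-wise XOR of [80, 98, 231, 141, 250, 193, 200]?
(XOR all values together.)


XOR chain: 80 ^ 98 ^ 231 ^ 141 ^ 250 ^ 193 ^ 200 = 171

171


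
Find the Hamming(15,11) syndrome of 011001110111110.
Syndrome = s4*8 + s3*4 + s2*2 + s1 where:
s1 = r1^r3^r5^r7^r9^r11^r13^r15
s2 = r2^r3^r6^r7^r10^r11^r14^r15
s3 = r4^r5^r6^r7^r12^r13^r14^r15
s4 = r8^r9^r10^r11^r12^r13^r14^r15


s1=0, s2=1, s3=1, s4=0

Syndrome = 6 (error at position 6)


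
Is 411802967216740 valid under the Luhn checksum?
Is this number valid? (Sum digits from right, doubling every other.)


Luhn sum = 60
60 mod 10 = 0

Valid (Luhn sum mod 10 = 0)


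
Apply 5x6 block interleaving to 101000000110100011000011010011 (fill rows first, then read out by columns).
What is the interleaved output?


Matrix:
  101000
  000110
  100011
  000011
  010011
Read columns: 101000000110000010000111100111

101000000110000010000111100111


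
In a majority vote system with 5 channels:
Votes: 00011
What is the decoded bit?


Ones: 2 out of 5
Threshold: 3

0 (2/5 voted 1)


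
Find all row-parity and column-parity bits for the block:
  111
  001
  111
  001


Row parities: 1111
Column parities: 000

Row P: 1111, Col P: 000, Corner: 0


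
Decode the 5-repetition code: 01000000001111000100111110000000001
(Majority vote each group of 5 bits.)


Groups: 01000, 00000, 11110, 00100, 11111, 00000, 00001
Majority votes: 0010100

0010100


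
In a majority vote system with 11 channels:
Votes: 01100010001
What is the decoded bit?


Ones: 4 out of 11
Threshold: 6

0 (4/11 voted 1)


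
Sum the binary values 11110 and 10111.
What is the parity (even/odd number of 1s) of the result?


11110 = 30
10111 = 23
Sum = 53 = 110101
1s count = 4

even parity (4 ones in 110101)


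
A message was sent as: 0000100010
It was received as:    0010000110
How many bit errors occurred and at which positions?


XOR: 0010100100

3 error(s) at position(s): 2, 4, 7


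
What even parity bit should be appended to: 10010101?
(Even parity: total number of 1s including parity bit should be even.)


Number of 1s in data: 4
Parity bit: 0

0


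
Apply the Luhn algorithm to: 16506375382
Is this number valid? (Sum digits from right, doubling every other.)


Luhn sum = 41
41 mod 10 = 1

Invalid (Luhn sum mod 10 = 1)


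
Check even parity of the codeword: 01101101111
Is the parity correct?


Number of 1s: 8

Yes, parity is correct (8 ones)


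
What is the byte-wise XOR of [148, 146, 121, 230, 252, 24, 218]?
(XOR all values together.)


XOR chain: 148 ^ 146 ^ 121 ^ 230 ^ 252 ^ 24 ^ 218 = 167

167


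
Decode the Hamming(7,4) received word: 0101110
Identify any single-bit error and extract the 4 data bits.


Syndrome = 5: error at position 5

Data: 0010 (corrected bit 5)


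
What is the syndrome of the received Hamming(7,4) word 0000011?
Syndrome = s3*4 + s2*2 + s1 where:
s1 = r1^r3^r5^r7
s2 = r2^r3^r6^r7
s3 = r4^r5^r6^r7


s1=1, s2=0, s3=0

Syndrome = 1 (error at position 1)


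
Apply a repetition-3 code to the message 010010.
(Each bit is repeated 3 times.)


Each bit -> 3 copies

000111000000111000


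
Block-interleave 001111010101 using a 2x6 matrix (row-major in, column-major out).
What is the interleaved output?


Matrix:
  001111
  010101
Read columns: 000110111011

000110111011


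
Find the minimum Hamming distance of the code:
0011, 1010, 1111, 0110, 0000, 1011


Comparing all pairs, minimum distance: 1
Can detect 0 errors, correct 0 errors

1


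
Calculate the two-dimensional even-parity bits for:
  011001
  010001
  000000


Row parities: 100
Column parities: 001000

Row P: 100, Col P: 001000, Corner: 1


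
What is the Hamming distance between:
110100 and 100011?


XOR: 010111
Count of 1s: 4

4


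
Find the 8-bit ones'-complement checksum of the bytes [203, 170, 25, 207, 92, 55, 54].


Sum = 806 mod 256 = 38
Complement = 217

217


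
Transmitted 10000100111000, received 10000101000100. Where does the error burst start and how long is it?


XOR: 00000001111100

Burst at position 7, length 5


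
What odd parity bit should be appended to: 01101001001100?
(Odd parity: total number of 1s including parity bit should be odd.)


Number of 1s in data: 6
Parity bit: 1

1


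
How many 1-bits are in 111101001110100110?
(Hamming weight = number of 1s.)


Counting 1s in 111101001110100110

11


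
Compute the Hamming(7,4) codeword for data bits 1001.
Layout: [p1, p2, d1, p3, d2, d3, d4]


Parity bits: p1=0, p2=0, p3=1

0011001


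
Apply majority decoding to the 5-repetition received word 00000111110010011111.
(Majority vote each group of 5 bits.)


Groups: 00000, 11111, 00100, 11111
Majority votes: 0101

0101


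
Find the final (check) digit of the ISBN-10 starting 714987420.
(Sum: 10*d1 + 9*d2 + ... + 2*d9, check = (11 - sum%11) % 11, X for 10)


Weighted sum: 279
279 mod 11 = 4

Check digit: 7


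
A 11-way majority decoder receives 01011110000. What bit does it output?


Ones: 5 out of 11
Threshold: 6

0 (5/11 voted 1)


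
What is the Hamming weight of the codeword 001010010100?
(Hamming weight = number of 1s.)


Counting 1s in 001010010100

4


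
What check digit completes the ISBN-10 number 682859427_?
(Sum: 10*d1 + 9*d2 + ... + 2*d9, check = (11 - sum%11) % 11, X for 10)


Weighted sum: 315
315 mod 11 = 7

Check digit: 4


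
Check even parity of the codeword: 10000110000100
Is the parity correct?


Number of 1s: 4

Yes, parity is correct (4 ones)


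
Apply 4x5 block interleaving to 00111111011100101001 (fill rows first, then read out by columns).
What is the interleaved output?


Matrix:
  00111
  11101
  11001
  01001
Read columns: 01100111110010001111

01100111110010001111


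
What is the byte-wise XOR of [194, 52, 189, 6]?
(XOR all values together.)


XOR chain: 194 ^ 52 ^ 189 ^ 6 = 77

77


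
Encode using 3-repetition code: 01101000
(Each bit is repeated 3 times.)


Each bit -> 3 copies

000111111000111000000000


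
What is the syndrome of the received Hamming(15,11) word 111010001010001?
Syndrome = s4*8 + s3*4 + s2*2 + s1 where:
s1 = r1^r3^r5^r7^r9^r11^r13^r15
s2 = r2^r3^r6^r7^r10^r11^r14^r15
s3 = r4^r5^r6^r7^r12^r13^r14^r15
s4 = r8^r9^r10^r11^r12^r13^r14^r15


s1=0, s2=0, s3=0, s4=1

Syndrome = 8 (error at position 8)


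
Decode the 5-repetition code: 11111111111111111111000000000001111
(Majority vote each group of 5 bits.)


Groups: 11111, 11111, 11111, 11111, 00000, 00000, 01111
Majority votes: 1111001

1111001


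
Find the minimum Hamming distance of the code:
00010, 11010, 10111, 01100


Comparing all pairs, minimum distance: 2
Can detect 1 errors, correct 0 errors

2


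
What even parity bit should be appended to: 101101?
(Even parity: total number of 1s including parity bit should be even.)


Number of 1s in data: 4
Parity bit: 0

0


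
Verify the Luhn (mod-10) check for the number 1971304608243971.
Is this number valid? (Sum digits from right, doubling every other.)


Luhn sum = 74
74 mod 10 = 4

Invalid (Luhn sum mod 10 = 4)


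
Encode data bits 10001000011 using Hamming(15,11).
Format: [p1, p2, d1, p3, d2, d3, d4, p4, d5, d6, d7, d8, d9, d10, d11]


Parity bits: p1=1, p2=1, p3=0, p4=1

111000011000011


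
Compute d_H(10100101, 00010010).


XOR: 10110111
Count of 1s: 6

6


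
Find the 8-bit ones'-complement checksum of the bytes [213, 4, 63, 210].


Sum = 490 mod 256 = 234
Complement = 21

21


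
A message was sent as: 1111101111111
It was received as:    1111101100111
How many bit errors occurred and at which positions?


XOR: 0000000011000

2 error(s) at position(s): 8, 9


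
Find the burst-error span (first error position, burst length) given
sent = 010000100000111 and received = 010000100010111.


XOR: 000000000010000

Burst at position 10, length 1


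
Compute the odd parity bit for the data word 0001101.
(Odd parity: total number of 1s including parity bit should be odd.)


Number of 1s in data: 3
Parity bit: 0

0


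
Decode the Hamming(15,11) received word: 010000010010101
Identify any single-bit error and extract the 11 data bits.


Syndrome = 3: error at position 3

Data: 10000010101 (corrected bit 3)


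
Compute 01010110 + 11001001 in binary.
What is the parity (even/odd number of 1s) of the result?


01010110 = 86
11001001 = 201
Sum = 287 = 100011111
1s count = 6

even parity (6 ones in 100011111)


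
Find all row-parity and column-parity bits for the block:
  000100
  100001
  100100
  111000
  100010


Row parities: 10010
Column parities: 011011

Row P: 10010, Col P: 011011, Corner: 0


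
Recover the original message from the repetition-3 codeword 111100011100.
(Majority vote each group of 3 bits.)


Groups: 111, 100, 011, 100
Majority votes: 1010

1010


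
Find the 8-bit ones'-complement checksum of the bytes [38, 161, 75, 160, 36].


Sum = 470 mod 256 = 214
Complement = 41

41


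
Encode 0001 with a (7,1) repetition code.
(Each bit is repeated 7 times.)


Each bit -> 7 copies

0000000000000000000001111111


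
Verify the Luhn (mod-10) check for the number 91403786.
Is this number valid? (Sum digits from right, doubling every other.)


Luhn sum = 44
44 mod 10 = 4

Invalid (Luhn sum mod 10 = 4)


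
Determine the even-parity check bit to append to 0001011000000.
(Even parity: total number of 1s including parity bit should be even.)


Number of 1s in data: 3
Parity bit: 1

1


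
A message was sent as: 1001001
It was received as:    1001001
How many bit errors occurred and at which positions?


XOR: 0000000

0 errors (received matches sent)


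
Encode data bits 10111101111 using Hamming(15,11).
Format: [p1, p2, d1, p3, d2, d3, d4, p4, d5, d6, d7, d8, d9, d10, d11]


Parity bits: p1=1, p2=0, p3=0, p4=0

101001101101111


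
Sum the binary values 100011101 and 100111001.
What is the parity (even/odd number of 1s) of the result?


100011101 = 285
100111001 = 313
Sum = 598 = 1001010110
1s count = 5

odd parity (5 ones in 1001010110)


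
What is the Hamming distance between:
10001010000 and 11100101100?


XOR: 01101111100
Count of 1s: 7

7


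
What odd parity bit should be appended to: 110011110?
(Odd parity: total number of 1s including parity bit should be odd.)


Number of 1s in data: 6
Parity bit: 1

1


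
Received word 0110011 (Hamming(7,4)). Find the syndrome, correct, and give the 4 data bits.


Syndrome = 0: no error detected

Data: 1011 (no errors)


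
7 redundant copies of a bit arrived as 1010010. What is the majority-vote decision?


Ones: 3 out of 7
Threshold: 4

0 (3/7 voted 1)


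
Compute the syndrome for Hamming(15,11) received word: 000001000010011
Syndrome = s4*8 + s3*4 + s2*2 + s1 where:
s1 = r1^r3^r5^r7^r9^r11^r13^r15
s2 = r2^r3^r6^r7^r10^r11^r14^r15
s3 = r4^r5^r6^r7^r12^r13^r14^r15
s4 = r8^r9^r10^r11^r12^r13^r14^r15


s1=0, s2=0, s3=1, s4=1

Syndrome = 12 (error at position 12)


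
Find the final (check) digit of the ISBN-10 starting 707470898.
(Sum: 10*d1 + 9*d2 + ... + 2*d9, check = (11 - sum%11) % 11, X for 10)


Weighted sum: 271
271 mod 11 = 7

Check digit: 4


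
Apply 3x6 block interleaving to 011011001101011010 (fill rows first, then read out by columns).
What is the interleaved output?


Matrix:
  011011
  001101
  011010
Read columns: 000101111010101110

000101111010101110


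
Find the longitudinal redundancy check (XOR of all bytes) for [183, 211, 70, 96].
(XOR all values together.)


XOR chain: 183 ^ 211 ^ 70 ^ 96 = 66

66


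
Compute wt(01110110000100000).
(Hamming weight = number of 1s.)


Counting 1s in 01110110000100000

6


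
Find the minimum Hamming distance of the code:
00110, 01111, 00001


Comparing all pairs, minimum distance: 2
Can detect 1 errors, correct 0 errors

2


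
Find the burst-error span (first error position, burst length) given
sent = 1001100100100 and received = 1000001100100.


XOR: 0001101000000

Burst at position 3, length 4


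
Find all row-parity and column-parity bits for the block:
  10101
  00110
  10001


Row parities: 100
Column parities: 00010

Row P: 100, Col P: 00010, Corner: 1


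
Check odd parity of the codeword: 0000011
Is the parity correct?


Number of 1s: 2

No, parity error (2 ones)


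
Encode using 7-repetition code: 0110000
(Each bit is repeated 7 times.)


Each bit -> 7 copies

0000000111111111111110000000000000000000000000000


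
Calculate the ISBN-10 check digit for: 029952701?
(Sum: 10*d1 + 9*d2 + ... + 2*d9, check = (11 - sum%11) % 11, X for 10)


Weighted sum: 223
223 mod 11 = 3

Check digit: 8


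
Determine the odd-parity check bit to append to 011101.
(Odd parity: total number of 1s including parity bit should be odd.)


Number of 1s in data: 4
Parity bit: 1

1


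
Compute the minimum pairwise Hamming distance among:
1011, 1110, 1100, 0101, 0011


Comparing all pairs, minimum distance: 1
Can detect 0 errors, correct 0 errors

1


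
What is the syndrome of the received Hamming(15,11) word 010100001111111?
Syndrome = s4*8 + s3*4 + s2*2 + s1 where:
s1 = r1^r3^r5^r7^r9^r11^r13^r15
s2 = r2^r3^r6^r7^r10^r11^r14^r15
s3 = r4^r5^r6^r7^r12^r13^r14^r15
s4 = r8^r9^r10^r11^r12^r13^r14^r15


s1=0, s2=1, s3=1, s4=1

Syndrome = 14 (error at position 14)


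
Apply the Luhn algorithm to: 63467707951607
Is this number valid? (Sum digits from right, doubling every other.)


Luhn sum = 68
68 mod 10 = 8

Invalid (Luhn sum mod 10 = 8)


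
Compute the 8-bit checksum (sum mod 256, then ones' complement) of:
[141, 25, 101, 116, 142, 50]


Sum = 575 mod 256 = 63
Complement = 192

192


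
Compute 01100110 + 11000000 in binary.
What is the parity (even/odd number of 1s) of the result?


01100110 = 102
11000000 = 192
Sum = 294 = 100100110
1s count = 4

even parity (4 ones in 100100110)


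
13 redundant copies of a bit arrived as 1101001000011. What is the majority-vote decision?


Ones: 6 out of 13
Threshold: 7

0 (6/13 voted 1)


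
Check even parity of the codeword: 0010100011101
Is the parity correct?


Number of 1s: 6

Yes, parity is correct (6 ones)


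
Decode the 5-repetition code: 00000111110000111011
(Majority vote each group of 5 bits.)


Groups: 00000, 11111, 00001, 11011
Majority votes: 0101

0101


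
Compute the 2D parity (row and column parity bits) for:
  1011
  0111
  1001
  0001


Row parities: 1101
Column parities: 0100

Row P: 1101, Col P: 0100, Corner: 1


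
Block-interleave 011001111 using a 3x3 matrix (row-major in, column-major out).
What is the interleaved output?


Matrix:
  011
  001
  111
Read columns: 001101111

001101111


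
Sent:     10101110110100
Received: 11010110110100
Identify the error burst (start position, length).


XOR: 01111000000000

Burst at position 1, length 4


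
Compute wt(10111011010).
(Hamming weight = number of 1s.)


Counting 1s in 10111011010

7


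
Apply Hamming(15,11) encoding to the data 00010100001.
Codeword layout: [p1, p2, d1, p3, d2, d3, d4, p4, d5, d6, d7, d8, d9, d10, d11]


Parity bits: p1=0, p2=1, p3=0, p4=0

010000100100001


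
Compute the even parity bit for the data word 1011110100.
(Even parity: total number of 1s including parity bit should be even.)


Number of 1s in data: 6
Parity bit: 0

0


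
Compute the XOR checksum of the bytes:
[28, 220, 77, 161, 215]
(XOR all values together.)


XOR chain: 28 ^ 220 ^ 77 ^ 161 ^ 215 = 251

251


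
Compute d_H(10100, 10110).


XOR: 00010
Count of 1s: 1

1


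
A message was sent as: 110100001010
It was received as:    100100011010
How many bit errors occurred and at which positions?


XOR: 010000010000

2 error(s) at position(s): 1, 7


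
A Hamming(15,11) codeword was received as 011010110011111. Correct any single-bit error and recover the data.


Syndrome = 0: no error detected

Data: 11010011111 (no errors)


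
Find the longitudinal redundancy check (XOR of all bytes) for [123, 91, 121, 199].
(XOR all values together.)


XOR chain: 123 ^ 91 ^ 121 ^ 199 = 158

158


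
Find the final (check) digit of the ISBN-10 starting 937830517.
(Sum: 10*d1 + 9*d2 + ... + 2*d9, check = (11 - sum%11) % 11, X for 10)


Weighted sum: 284
284 mod 11 = 9

Check digit: 2


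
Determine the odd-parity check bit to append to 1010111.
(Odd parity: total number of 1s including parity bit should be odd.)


Number of 1s in data: 5
Parity bit: 0

0


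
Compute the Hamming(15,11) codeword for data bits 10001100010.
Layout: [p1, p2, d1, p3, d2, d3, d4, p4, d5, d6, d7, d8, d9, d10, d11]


Parity bits: p1=0, p2=1, p3=1, p4=1

011100011100010


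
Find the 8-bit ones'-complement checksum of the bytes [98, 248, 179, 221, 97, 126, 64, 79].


Sum = 1112 mod 256 = 88
Complement = 167

167


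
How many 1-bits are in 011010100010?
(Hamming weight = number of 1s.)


Counting 1s in 011010100010

5


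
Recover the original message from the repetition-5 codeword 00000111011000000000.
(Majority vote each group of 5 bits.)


Groups: 00000, 11101, 10000, 00000
Majority votes: 0100

0100


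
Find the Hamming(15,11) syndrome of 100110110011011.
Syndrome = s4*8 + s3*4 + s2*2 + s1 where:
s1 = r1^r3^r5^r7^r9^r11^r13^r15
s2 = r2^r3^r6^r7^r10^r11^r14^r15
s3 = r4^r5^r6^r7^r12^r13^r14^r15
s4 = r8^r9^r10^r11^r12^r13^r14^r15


s1=1, s2=0, s3=0, s4=1

Syndrome = 9 (error at position 9)


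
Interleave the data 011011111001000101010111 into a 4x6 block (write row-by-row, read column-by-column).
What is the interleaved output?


Matrix:
  011011
  111001
  000101
  010111
Read columns: 010011011100001110011111

010011011100001110011111


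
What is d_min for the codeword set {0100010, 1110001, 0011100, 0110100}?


Comparing all pairs, minimum distance: 2
Can detect 1 errors, correct 0 errors

2


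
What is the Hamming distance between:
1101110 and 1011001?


XOR: 0110111
Count of 1s: 5

5


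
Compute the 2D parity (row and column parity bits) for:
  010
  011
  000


Row parities: 100
Column parities: 001

Row P: 100, Col P: 001, Corner: 1


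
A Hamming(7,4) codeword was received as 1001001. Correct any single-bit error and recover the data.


Syndrome = 2: error at position 2

Data: 0001 (corrected bit 2)


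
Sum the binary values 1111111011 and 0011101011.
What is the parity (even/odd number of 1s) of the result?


1111111011 = 1019
0011101011 = 235
Sum = 1254 = 10011100110
1s count = 6

even parity (6 ones in 10011100110)


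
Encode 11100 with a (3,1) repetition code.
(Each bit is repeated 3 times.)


Each bit -> 3 copies

111111111000000


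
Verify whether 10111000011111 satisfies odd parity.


Number of 1s: 9

Yes, parity is correct (9 ones)


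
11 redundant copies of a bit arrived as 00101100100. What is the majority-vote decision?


Ones: 4 out of 11
Threshold: 6

0 (4/11 voted 1)


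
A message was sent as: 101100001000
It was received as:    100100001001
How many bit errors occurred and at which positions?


XOR: 001000000001

2 error(s) at position(s): 2, 11


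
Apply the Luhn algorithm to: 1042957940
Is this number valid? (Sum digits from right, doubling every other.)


Luhn sum = 48
48 mod 10 = 8

Invalid (Luhn sum mod 10 = 8)


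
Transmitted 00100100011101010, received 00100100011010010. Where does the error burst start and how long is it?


XOR: 00000000000111000

Burst at position 11, length 3


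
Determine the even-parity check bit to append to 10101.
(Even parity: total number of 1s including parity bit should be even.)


Number of 1s in data: 3
Parity bit: 1

1


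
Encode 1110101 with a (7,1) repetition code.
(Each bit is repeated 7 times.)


Each bit -> 7 copies

1111111111111111111110000000111111100000001111111


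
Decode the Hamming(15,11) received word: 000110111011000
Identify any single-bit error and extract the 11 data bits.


Syndrome = 0: no error detected

Data: 01011011000 (no errors)


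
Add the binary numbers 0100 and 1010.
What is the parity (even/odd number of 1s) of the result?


0100 = 4
1010 = 10
Sum = 14 = 1110
1s count = 3

odd parity (3 ones in 1110)


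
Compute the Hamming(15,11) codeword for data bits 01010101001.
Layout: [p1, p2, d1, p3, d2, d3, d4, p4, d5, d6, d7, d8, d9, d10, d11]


Parity bits: p1=1, p2=1, p3=0, p4=1

110010110101001


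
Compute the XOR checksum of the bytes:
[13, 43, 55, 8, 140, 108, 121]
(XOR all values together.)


XOR chain: 13 ^ 43 ^ 55 ^ 8 ^ 140 ^ 108 ^ 121 = 128

128


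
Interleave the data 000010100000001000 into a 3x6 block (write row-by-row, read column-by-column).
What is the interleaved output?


Matrix:
  000010
  100000
  001000
Read columns: 010000001000100000

010000001000100000


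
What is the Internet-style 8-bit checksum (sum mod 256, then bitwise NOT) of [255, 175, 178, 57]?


Sum = 665 mod 256 = 153
Complement = 102

102


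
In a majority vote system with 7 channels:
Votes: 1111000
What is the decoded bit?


Ones: 4 out of 7
Threshold: 4

1 (4/7 voted 1)


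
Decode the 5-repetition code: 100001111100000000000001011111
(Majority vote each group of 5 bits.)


Groups: 10000, 11111, 00000, 00000, 00010, 11111
Majority votes: 010001

010001


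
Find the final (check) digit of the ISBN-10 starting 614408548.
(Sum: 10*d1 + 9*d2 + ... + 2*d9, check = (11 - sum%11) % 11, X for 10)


Weighted sum: 217
217 mod 11 = 8

Check digit: 3


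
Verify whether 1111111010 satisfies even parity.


Number of 1s: 8

Yes, parity is correct (8 ones)


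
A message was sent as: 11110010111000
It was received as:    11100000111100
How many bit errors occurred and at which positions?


XOR: 00010010000100

3 error(s) at position(s): 3, 6, 11


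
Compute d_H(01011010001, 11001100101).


XOR: 10010110100
Count of 1s: 5

5


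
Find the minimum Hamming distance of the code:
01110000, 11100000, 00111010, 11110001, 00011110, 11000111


Comparing all pairs, minimum distance: 2
Can detect 1 errors, correct 0 errors

2


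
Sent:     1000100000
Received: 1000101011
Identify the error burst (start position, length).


XOR: 0000001011

Burst at position 6, length 4


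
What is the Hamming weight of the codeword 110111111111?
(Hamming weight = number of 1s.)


Counting 1s in 110111111111

11


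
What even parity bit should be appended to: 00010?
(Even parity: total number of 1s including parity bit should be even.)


Number of 1s in data: 1
Parity bit: 1

1


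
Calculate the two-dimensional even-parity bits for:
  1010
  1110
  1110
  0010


Row parities: 0111
Column parities: 1000

Row P: 0111, Col P: 1000, Corner: 1


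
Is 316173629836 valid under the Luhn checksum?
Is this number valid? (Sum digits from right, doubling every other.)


Luhn sum = 53
53 mod 10 = 3

Invalid (Luhn sum mod 10 = 3)


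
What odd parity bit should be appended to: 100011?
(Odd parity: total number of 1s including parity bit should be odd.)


Number of 1s in data: 3
Parity bit: 0

0


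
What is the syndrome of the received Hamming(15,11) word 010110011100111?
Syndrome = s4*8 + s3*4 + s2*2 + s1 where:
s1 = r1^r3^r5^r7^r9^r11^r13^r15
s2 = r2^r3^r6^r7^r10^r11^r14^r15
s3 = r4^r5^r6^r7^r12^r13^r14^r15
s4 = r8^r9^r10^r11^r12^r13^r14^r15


s1=0, s2=0, s3=1, s4=0

Syndrome = 4 (error at position 4)


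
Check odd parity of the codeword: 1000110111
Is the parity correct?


Number of 1s: 6

No, parity error (6 ones)


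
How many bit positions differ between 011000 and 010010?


XOR: 001010
Count of 1s: 2

2


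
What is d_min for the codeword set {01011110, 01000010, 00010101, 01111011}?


Comparing all pairs, minimum distance: 3
Can detect 2 errors, correct 1 errors

3


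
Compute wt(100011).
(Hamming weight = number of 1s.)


Counting 1s in 100011

3


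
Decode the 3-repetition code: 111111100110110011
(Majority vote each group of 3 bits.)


Groups: 111, 111, 100, 110, 110, 011
Majority votes: 110111

110111


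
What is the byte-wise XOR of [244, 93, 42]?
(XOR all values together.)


XOR chain: 244 ^ 93 ^ 42 = 131

131


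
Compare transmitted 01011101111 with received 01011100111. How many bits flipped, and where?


XOR: 00000001000

1 error(s) at position(s): 7


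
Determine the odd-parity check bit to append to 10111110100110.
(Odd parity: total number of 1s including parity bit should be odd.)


Number of 1s in data: 9
Parity bit: 0

0


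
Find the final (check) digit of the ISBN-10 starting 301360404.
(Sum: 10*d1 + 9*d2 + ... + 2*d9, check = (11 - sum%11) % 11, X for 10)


Weighted sum: 119
119 mod 11 = 9

Check digit: 2


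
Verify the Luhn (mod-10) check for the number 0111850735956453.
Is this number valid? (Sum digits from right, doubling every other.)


Luhn sum = 59
59 mod 10 = 9

Invalid (Luhn sum mod 10 = 9)


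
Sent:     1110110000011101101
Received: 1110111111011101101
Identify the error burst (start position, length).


XOR: 0000001111000000000

Burst at position 6, length 4


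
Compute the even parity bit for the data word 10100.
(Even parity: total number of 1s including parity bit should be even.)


Number of 1s in data: 2
Parity bit: 0

0


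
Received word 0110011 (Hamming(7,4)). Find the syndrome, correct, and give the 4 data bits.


Syndrome = 0: no error detected

Data: 1011 (no errors)


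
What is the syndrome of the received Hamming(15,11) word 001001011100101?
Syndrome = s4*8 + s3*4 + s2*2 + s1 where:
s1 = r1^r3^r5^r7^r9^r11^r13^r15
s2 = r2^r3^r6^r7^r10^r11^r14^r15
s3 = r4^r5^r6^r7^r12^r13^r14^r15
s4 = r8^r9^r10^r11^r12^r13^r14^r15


s1=0, s2=0, s3=1, s4=1

Syndrome = 12 (error at position 12)


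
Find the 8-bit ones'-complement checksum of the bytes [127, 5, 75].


Sum = 207 mod 256 = 207
Complement = 48

48


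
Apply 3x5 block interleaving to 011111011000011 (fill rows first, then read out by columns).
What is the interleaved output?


Matrix:
  01111
  10110
  00011
Read columns: 010100110111101

010100110111101


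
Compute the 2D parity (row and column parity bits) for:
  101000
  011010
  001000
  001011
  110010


Row parities: 01111
Column parities: 000011

Row P: 01111, Col P: 000011, Corner: 0


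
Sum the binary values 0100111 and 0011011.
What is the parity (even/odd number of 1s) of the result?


0100111 = 39
0011011 = 27
Sum = 66 = 1000010
1s count = 2

even parity (2 ones in 1000010)


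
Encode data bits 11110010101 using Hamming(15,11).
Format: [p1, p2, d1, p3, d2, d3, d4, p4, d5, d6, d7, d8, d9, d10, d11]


Parity bits: p1=0, p2=1, p3=1, p4=1

011111110010101


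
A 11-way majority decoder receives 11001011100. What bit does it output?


Ones: 6 out of 11
Threshold: 6

1 (6/11 voted 1)


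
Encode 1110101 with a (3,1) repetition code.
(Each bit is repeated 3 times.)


Each bit -> 3 copies

111111111000111000111


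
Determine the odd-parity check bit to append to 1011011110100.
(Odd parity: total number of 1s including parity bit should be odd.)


Number of 1s in data: 8
Parity bit: 1

1


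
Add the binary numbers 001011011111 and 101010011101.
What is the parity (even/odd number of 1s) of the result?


001011011111 = 735
101010011101 = 2717
Sum = 3452 = 110101111100
1s count = 8

even parity (8 ones in 110101111100)


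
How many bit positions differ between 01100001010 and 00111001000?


XOR: 01011000010
Count of 1s: 4

4


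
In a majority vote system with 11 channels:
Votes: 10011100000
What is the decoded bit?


Ones: 4 out of 11
Threshold: 6

0 (4/11 voted 1)


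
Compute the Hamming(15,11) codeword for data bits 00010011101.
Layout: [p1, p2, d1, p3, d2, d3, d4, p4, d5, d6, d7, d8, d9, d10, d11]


Parity bits: p1=0, p2=1, p3=0, p4=0

010000100011101


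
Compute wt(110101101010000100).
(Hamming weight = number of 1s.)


Counting 1s in 110101101010000100

8


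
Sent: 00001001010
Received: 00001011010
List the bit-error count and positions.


XOR: 00000010000

1 error(s) at position(s): 6


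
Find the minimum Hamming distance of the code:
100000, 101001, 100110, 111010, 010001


Comparing all pairs, minimum distance: 2
Can detect 1 errors, correct 0 errors

2


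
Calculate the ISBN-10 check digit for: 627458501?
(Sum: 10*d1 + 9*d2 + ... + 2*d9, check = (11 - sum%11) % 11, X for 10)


Weighted sum: 254
254 mod 11 = 1

Check digit: X


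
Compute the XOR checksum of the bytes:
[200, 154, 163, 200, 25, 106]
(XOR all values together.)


XOR chain: 200 ^ 154 ^ 163 ^ 200 ^ 25 ^ 106 = 74

74


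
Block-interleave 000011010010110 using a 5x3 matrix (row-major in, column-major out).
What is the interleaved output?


Matrix:
  000
  011
  010
  010
  110
Read columns: 000010111101000

000010111101000


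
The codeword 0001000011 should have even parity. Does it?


Number of 1s: 3

No, parity error (3 ones)


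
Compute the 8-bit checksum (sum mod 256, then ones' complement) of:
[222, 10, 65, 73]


Sum = 370 mod 256 = 114
Complement = 141

141


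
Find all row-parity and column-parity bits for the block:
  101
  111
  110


Row parities: 010
Column parities: 100

Row P: 010, Col P: 100, Corner: 1


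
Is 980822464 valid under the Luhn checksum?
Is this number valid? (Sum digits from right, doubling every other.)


Luhn sum = 40
40 mod 10 = 0

Valid (Luhn sum mod 10 = 0)


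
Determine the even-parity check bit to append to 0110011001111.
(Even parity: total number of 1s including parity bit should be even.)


Number of 1s in data: 8
Parity bit: 0

0


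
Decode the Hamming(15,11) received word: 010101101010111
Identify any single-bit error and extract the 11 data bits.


Syndrome = 9: error at position 9

Data: 00110010111 (corrected bit 9)


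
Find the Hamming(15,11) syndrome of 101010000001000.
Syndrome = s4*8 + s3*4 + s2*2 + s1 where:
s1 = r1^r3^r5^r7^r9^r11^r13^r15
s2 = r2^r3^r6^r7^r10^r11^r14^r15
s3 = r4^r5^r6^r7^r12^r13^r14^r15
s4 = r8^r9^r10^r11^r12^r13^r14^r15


s1=1, s2=1, s3=0, s4=1

Syndrome = 11 (error at position 11)


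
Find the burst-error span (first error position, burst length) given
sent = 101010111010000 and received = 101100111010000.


XOR: 000110000000000

Burst at position 3, length 2


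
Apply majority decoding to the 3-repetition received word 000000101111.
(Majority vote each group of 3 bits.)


Groups: 000, 000, 101, 111
Majority votes: 0011

0011


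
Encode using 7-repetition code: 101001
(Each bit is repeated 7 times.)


Each bit -> 7 copies

111111100000001111111000000000000001111111


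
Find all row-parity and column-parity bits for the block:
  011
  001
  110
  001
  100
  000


Row parities: 010110
Column parities: 001

Row P: 010110, Col P: 001, Corner: 1


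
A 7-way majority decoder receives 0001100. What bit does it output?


Ones: 2 out of 7
Threshold: 4

0 (2/7 voted 1)
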